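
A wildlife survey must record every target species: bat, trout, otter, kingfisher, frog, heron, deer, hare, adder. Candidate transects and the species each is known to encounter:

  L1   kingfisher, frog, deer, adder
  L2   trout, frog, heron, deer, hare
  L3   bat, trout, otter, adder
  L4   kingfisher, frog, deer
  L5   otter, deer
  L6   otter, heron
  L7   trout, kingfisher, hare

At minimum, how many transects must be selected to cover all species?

3

L1, L2, L3 together cover {bat, trout, otter, kingfisher, frog, heron, deer, hare, adder} — every species.
No 2 of the 7 transects cover everything (all 21 pairs fall short), so 3 is minimum.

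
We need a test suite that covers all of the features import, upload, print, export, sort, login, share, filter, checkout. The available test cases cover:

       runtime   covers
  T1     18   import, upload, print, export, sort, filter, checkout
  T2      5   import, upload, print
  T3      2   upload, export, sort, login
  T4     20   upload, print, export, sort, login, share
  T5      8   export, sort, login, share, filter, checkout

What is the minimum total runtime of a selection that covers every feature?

T2, T5 cover every feature at runtime 5 + 8 = 13.
Any cover uses at least 2 test cases; among all covering selections none totals below 13.

13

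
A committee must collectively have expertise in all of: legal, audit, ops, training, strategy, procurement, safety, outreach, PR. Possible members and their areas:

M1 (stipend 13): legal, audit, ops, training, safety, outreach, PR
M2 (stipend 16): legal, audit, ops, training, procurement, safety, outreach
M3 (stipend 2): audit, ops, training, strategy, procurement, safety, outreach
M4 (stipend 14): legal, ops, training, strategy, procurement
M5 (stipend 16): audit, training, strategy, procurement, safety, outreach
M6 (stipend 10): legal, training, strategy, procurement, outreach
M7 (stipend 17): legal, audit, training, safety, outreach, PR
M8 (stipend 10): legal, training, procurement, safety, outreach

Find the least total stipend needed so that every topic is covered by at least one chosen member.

15

M1, M3 cover every topic at stipend 13 + 2 = 15.
Any cover uses at least 2 members; among all covering selections none totals below 15.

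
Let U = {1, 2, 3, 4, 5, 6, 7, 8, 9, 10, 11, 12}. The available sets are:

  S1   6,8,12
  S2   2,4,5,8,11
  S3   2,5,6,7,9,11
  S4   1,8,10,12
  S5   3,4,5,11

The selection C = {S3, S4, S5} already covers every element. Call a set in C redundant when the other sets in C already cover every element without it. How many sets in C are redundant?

Drop S3: 2, 6, 7, 9 uncovered — not redundant.
Drop S4: 1, 8, 10, 12 uncovered — not redundant.
Drop S5: 3, 4 uncovered — not redundant.
None of the sets in C is redundant.

0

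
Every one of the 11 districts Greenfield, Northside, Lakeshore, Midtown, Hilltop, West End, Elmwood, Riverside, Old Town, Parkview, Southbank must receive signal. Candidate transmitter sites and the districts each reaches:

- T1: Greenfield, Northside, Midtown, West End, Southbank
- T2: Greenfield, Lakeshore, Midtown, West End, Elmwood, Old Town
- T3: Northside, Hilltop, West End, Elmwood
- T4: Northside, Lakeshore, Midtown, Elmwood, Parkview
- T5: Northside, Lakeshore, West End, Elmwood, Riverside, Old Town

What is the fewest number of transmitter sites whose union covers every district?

4

T1, T3, T4, T5 together cover {Greenfield, Northside, Lakeshore, Midtown, Hilltop, West End, Elmwood, Riverside, Old Town, Parkview, Southbank} — every district.
No 3 of the 5 transmitter sites cover everything (all 10 triples fall short), so 4 is minimum.
Greedy (largest uncovered first) would take T2, T1, T3, T4, T5 — 5 transmitter sites — but 4 suffice.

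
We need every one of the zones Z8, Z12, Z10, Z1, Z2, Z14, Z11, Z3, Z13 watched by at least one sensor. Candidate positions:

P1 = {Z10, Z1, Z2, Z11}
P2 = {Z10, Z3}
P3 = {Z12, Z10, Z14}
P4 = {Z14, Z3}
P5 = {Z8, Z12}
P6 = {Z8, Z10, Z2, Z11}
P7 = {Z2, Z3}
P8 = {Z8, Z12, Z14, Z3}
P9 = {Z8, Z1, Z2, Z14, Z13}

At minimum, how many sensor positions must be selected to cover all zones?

P1, P8, P9 together cover {Z8, Z12, Z10, Z1, Z2, Z14, Z11, Z3, Z13} — every zone.
No 2 of the 9 sensor positions cover everything (all 36 pairs fall short), so 3 is minimum.

3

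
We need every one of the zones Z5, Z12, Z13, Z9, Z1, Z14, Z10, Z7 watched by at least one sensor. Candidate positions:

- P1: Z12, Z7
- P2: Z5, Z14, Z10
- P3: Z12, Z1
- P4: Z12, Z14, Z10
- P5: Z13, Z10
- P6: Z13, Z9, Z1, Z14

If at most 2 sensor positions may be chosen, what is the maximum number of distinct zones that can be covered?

Choosing P1, P6 covers {Z12, Z13, Z9, Z1, Z14, Z7} — 6 zones.
No choice of 2 sensor positions does better; here Z5, Z10 are left uncovered.

6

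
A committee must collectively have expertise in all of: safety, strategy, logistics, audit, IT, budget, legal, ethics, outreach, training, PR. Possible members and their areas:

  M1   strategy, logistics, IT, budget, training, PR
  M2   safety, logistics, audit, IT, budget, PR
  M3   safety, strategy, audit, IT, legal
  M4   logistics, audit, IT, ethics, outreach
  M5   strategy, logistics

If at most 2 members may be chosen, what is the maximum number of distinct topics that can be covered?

Choosing M1, M3 covers {safety, strategy, logistics, audit, IT, budget, legal, training, PR} — 9 topics.
No choice of 2 members does better; here ethics, outreach are left uncovered.

9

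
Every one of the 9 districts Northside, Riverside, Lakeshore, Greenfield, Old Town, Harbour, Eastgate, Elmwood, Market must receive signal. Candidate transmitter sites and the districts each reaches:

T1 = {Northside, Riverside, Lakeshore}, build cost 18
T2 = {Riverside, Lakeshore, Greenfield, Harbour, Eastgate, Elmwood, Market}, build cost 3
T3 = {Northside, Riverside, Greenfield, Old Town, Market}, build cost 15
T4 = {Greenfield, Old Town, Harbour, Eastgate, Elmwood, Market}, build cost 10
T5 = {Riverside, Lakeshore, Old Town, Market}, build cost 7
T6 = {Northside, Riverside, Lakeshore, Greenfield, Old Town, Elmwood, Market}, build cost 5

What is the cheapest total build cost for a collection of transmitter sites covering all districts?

8

T2, T6 cover every district at build cost 3 + 5 = 8.
Any cover uses at least 2 transmitter sites; among all covering selections none totals below 8.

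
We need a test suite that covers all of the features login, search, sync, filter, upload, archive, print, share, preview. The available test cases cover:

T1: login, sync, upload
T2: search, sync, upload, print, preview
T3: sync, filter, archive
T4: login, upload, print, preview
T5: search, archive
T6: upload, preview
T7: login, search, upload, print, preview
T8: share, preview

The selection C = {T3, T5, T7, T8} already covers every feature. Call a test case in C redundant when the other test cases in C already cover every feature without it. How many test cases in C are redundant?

Drop T3: sync, filter uncovered — not redundant.
Drop T5: the rest still cover every feature — redundant.
Drop T7: login, upload, print uncovered — not redundant.
Drop T8: share uncovered — not redundant.
1 redundant: T5.

1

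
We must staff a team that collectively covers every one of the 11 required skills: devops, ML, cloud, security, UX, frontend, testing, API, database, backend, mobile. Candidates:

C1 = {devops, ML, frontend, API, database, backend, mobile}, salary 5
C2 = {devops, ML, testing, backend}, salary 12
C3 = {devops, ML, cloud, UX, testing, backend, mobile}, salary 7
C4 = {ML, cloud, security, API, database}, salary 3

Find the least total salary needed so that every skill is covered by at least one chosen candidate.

C1, C3, C4 cover every skill at salary 5 + 7 + 3 = 15.
Any cover uses at least 3 candidates; among all covering selections none totals below 15.

15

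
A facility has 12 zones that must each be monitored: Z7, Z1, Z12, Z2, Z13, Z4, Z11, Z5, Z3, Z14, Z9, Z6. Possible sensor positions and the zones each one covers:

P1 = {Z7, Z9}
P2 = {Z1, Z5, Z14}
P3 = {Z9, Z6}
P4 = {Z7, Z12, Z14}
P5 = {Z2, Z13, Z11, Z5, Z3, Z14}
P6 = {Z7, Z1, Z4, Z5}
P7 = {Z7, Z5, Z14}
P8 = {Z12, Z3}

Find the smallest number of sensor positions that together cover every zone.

4

P3, P4, P5, P6 together cover {Z7, Z1, Z12, Z2, Z13, Z4, Z11, Z5, Z3, Z14, Z9, Z6} — every zone.
No 3 of the 8 sensor positions cover everything (all 56 triples fall short), so 4 is minimum.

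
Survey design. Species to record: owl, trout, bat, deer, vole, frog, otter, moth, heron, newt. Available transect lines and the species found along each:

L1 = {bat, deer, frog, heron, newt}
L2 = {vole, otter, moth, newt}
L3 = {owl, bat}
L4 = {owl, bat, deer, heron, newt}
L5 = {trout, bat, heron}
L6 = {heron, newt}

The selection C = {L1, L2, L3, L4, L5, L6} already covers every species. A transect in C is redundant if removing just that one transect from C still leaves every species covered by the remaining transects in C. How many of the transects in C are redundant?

3

Drop L1: frog uncovered — not redundant.
Drop L2: vole, otter, moth uncovered — not redundant.
Drop L3: the rest still cover every species — redundant.
Drop L4: the rest still cover every species — redundant.
Drop L5: trout uncovered — not redundant.
Drop L6: the rest still cover every species — redundant.
3 redundant: L3, L4, L6.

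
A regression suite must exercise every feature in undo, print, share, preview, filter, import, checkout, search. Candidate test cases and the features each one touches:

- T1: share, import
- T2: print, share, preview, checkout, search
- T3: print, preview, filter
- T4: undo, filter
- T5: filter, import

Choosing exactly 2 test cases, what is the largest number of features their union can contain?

Choosing T2, T4 covers {undo, print, share, preview, filter, checkout, search} — 7 features.
No choice of 2 test cases does better; here import is left uncovered.

7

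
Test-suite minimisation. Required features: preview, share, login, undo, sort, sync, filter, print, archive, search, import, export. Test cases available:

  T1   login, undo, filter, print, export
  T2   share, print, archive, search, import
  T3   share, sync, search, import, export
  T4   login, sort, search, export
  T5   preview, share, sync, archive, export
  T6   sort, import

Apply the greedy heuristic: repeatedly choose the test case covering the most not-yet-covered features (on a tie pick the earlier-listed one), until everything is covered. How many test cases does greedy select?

Pick 1: T1 covers 5 new features (login, undo, filter, print, export).
Pick 2: T2 covers 4 new features (share, archive, search, import).
Pick 3: T5 covers 2 new features (preview, sync).
Pick 4: T4 covers 1 new features (sort).
Greedy uses 4 test cases.

4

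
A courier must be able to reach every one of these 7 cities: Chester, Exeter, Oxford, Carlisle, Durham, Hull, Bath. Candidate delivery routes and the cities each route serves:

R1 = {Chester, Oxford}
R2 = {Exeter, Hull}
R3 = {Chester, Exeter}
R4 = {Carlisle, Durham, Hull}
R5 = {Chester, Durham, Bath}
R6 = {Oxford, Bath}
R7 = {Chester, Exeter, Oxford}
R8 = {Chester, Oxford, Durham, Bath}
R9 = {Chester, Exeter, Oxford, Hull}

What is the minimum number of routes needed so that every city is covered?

R2, R4, R8 together cover {Chester, Exeter, Oxford, Carlisle, Durham, Hull, Bath} — every city.
No 2 of the 9 routes cover everything (all 36 pairs fall short), so 3 is minimum.

3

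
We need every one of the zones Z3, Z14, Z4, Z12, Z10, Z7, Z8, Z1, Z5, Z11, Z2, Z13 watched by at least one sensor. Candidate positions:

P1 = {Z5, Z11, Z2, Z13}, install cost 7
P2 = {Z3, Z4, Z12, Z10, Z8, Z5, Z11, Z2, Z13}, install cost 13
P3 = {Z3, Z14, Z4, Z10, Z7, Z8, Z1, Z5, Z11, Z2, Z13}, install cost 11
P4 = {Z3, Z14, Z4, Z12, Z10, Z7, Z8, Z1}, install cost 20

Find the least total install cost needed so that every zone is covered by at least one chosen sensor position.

P2, P3 cover every zone at install cost 13 + 11 = 24.
Any cover uses at least 2 sensor positions; among all covering selections none totals below 24.

24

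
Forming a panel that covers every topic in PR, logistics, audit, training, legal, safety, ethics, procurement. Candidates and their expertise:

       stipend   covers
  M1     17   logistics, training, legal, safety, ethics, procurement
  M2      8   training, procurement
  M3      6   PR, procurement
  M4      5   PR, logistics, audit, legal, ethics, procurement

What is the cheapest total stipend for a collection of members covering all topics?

M1, M4 cover every topic at stipend 17 + 5 = 22.
Any cover uses at least 2 members; among all covering selections none totals below 22.
Greedy by coverage-per-stipend would pick M4, M2, M1 for 30 — worse than the optimum 22.

22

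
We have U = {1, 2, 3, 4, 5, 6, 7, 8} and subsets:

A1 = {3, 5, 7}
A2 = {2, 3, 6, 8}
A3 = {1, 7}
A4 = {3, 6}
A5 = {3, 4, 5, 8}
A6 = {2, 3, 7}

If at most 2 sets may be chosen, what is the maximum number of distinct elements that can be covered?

Choosing A1, A2 covers {2, 3, 5, 6, 7, 8} — 6 elements.
No choice of 2 sets does better; here 1, 4 are left uncovered.

6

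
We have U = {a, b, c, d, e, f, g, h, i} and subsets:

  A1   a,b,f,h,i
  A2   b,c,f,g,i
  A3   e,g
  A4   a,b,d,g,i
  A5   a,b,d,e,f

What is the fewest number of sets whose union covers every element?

3

A1, A2, A5 together cover {a, b, c, d, e, f, g, h, i} — every element.
No 2 of the 5 sets cover everything (all 10 pairs fall short), so 3 is minimum.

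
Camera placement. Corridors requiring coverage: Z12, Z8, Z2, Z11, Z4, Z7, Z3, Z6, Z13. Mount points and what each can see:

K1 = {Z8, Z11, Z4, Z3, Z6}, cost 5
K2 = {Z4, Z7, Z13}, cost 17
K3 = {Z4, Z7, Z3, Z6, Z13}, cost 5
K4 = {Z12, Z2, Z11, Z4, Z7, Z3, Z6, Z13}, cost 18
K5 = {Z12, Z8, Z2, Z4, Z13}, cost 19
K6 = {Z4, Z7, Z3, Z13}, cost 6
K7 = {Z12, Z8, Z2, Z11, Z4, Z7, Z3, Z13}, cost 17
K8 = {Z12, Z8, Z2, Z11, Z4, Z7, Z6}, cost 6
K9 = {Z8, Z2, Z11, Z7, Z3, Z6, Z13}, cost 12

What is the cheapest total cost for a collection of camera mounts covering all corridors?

11

K3, K8 cover every corridor at cost 5 + 6 = 11.
Any cover uses at least 2 camera mounts; among all covering selections none totals below 11.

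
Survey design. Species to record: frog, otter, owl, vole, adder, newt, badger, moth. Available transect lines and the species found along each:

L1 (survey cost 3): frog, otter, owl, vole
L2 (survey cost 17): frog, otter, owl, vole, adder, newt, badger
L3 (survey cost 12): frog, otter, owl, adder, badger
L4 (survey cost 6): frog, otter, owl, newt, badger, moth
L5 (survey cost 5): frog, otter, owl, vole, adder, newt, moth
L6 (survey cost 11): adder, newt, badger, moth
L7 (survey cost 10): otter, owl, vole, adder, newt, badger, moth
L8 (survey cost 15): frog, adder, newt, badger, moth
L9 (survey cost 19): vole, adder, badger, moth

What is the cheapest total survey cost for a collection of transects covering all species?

11

L4, L5 cover every species at survey cost 6 + 5 = 11.
Any cover uses at least 2 transects; among all covering selections none totals below 11.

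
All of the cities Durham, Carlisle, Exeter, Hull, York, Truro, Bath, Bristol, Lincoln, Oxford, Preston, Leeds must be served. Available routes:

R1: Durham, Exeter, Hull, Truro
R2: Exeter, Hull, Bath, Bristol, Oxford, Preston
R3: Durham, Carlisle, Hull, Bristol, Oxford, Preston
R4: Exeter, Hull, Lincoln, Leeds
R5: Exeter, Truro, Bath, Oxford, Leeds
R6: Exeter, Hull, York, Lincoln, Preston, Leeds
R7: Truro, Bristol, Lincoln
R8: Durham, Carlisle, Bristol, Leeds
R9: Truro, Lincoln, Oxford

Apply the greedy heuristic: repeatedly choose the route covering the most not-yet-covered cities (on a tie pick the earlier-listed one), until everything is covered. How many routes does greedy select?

4

Pick 1: R2 covers 6 new cities (Exeter, Hull, Bath, Bristol, Oxford, Preston).
Pick 2: R6 covers 3 new cities (York, Lincoln, Leeds).
Pick 3: R1 covers 2 new cities (Durham, Truro).
Pick 4: R3 covers 1 new cities (Carlisle).
Greedy uses 4 routes. (The true minimum is 3.)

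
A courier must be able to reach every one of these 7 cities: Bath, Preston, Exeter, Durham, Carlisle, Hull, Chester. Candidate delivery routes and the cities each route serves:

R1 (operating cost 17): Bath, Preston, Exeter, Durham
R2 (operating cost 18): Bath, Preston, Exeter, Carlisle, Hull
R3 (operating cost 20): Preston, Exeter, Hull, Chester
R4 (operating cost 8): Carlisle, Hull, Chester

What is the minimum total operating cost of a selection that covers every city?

25

R1, R4 cover every city at operating cost 17 + 8 = 25.
Any cover uses at least 2 routes; among all covering selections none totals below 25.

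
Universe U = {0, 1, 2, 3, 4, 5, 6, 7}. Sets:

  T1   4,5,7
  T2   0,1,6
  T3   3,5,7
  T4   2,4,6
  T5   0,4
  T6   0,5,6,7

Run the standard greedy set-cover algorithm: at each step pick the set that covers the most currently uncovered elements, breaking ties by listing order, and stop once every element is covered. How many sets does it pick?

4

Pick 1: T6 covers 4 new elements (0, 5, 6, 7).
Pick 2: T4 covers 2 new elements (2, 4).
Pick 3: T2 covers 1 new elements (1).
Pick 4: T3 covers 1 new elements (3).
Greedy uses 4 sets. (The true minimum is 3.)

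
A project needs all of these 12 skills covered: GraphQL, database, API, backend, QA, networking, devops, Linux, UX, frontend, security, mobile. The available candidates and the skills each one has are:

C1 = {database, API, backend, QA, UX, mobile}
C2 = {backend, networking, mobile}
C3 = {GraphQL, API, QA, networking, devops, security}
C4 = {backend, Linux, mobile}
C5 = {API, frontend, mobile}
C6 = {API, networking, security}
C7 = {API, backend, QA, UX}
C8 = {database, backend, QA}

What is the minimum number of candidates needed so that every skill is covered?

4

C1, C3, C4, C5 together cover {GraphQL, database, API, backend, QA, networking, devops, Linux, UX, frontend, security, mobile} — every skill.
No 3 of the 8 candidates cover everything (all 56 triples fall short), so 4 is minimum.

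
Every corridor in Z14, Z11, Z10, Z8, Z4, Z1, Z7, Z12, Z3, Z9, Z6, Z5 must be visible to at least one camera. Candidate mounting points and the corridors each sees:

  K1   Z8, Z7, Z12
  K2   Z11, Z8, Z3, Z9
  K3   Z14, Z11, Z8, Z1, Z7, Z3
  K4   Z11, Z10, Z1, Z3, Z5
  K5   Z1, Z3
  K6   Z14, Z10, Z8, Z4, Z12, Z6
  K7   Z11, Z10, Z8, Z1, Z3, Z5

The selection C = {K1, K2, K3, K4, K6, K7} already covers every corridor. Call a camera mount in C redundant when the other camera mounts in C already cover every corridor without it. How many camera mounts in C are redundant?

4

Drop K1: the rest still cover every corridor — redundant.
Drop K2: Z9 uncovered — not redundant.
Drop K3: the rest still cover every corridor — redundant.
Drop K4: the rest still cover every corridor — redundant.
Drop K6: Z4, Z6 uncovered — not redundant.
Drop K7: the rest still cover every corridor — redundant.
4 redundant: K1, K3, K4, K7.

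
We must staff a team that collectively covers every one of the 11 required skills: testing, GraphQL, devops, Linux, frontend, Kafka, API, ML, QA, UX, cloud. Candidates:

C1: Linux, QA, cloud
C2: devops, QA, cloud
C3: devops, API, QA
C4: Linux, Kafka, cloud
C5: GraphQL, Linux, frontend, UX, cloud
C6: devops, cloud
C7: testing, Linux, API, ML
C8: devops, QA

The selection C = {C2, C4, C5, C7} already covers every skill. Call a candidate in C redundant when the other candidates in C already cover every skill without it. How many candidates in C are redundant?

Drop C2: devops, QA uncovered — not redundant.
Drop C4: Kafka uncovered — not redundant.
Drop C5: GraphQL, frontend, UX uncovered — not redundant.
Drop C7: testing, API, ML uncovered — not redundant.
None of the candidates in C is redundant.

0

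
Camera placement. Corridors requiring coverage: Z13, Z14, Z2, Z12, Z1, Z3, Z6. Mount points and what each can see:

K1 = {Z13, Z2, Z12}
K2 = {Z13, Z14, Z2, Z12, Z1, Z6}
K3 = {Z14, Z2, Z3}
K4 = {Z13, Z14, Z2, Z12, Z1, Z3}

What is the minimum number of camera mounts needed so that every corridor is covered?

2

K2, K3 together cover {Z13, Z14, Z2, Z12, Z1, Z3, Z6} — every corridor.
No single camera mount contains all 7 corridors, so 2 is optimal.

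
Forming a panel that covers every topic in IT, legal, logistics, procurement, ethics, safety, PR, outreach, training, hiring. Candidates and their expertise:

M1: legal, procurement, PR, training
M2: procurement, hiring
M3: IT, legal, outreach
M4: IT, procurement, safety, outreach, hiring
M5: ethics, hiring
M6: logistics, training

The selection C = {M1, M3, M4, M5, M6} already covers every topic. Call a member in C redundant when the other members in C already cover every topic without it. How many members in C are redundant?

1

Drop M1: PR uncovered — not redundant.
Drop M3: the rest still cover every topic — redundant.
Drop M4: safety uncovered — not redundant.
Drop M5: ethics uncovered — not redundant.
Drop M6: logistics uncovered — not redundant.
1 redundant: M3.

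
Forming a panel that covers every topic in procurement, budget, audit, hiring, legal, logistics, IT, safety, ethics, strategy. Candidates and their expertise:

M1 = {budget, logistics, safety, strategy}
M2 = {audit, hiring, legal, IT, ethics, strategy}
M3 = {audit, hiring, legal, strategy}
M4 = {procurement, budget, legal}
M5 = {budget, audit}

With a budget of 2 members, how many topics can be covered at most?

Choosing M1, M2 covers {budget, audit, hiring, legal, logistics, IT, safety, ethics, strategy} — 9 topics.
No choice of 2 members does better; here procurement is left uncovered.

9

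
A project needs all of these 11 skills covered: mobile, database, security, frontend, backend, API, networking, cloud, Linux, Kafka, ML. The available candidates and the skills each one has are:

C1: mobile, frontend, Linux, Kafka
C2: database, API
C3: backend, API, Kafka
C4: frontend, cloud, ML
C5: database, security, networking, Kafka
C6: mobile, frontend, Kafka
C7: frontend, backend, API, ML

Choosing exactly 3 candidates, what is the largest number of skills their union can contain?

10

Choosing C1, C5, C7 covers {mobile, database, security, frontend, backend, API, networking, Linux, Kafka, ML} — 10 skills.
No choice of 3 candidates does better; here cloud is left uncovered.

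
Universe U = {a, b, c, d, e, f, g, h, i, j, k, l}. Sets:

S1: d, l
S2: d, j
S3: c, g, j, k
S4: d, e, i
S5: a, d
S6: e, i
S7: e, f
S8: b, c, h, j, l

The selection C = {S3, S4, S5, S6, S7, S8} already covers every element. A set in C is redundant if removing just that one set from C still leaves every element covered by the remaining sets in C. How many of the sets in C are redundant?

2

Drop S3: g, k uncovered — not redundant.
Drop S4: the rest still cover every element — redundant.
Drop S5: a uncovered — not redundant.
Drop S6: the rest still cover every element — redundant.
Drop S7: f uncovered — not redundant.
Drop S8: b, h, l uncovered — not redundant.
2 redundant: S4, S6.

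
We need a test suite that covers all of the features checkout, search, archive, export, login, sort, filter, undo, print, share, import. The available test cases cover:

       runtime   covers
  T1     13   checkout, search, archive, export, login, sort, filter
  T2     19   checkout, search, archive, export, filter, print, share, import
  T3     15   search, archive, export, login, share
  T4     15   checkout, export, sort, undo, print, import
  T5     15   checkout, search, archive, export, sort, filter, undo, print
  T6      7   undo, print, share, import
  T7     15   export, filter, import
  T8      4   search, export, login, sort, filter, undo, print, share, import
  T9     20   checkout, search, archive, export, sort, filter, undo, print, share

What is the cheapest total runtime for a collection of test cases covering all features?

T1, T8 cover every feature at runtime 13 + 4 = 17.
Any cover uses at least 2 test cases; among all covering selections none totals below 17.

17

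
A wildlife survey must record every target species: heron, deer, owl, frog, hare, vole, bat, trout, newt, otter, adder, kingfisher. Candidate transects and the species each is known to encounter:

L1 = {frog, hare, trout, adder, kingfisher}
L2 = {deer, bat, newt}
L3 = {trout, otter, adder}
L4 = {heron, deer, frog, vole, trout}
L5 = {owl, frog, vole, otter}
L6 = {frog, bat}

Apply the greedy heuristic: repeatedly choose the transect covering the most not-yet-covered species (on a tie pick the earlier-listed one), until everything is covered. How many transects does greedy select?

4

Pick 1: L1 covers 5 new species (frog, hare, trout, adder, kingfisher).
Pick 2: L2 covers 3 new species (deer, bat, newt).
Pick 3: L5 covers 3 new species (owl, vole, otter).
Pick 4: L4 covers 1 new species (heron).
Greedy uses 4 transects.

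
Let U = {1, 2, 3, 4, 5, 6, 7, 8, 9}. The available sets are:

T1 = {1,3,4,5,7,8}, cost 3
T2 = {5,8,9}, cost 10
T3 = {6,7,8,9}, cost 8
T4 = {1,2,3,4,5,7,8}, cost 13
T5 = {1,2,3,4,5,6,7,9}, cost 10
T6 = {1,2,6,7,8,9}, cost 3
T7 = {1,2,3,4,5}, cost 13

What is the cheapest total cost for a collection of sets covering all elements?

T1, T6 cover every element at cost 3 + 3 = 6.
Any cover uses at least 2 sets; among all covering selections none totals below 6.

6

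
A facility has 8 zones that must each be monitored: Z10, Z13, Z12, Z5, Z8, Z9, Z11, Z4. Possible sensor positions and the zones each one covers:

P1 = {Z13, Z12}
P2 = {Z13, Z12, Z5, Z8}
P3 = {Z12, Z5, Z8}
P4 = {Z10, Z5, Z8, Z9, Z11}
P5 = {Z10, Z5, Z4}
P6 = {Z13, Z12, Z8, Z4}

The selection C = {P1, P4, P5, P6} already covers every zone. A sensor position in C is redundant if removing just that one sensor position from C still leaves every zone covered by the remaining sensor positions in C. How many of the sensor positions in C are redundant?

3

Drop P1: the rest still cover every zone — redundant.
Drop P4: Z9, Z11 uncovered — not redundant.
Drop P5: the rest still cover every zone — redundant.
Drop P6: the rest still cover every zone — redundant.
3 redundant: P1, P5, P6.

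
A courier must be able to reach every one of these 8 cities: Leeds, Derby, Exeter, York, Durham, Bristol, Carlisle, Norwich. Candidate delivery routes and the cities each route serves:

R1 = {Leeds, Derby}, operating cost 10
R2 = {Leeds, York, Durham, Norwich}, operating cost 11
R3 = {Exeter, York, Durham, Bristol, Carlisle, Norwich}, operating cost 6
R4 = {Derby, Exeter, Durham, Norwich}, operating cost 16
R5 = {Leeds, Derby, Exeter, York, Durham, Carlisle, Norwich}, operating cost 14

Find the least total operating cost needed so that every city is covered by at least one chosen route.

16

R1, R3 cover every city at operating cost 10 + 6 = 16.
Any cover uses at least 2 routes; among all covering selections none totals below 16.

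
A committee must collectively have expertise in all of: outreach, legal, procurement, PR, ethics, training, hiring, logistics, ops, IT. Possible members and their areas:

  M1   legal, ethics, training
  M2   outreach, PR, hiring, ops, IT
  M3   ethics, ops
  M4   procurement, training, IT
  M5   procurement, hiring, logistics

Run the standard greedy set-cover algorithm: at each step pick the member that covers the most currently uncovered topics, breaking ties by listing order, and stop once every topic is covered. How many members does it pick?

3

Pick 1: M2 covers 5 new topics (outreach, PR, hiring, ops, IT).
Pick 2: M1 covers 3 new topics (legal, ethics, training).
Pick 3: M5 covers 2 new topics (procurement, logistics).
Greedy uses 3 members.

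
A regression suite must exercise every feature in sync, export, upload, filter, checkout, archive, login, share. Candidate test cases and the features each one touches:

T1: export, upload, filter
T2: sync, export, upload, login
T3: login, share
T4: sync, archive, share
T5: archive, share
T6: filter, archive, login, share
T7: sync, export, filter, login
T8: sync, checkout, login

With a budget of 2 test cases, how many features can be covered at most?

7

Choosing T2, T6 covers {sync, export, upload, filter, archive, login, share} — 7 features.
No choice of 2 test cases does better; here checkout is left uncovered.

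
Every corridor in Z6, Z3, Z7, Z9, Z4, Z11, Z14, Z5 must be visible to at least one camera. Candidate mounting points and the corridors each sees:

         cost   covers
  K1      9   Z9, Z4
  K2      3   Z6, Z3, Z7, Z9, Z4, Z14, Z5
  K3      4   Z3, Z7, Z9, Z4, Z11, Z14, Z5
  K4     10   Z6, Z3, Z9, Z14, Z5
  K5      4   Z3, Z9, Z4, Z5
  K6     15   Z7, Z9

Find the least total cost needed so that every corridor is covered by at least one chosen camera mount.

7

K2, K3 cover every corridor at cost 3 + 4 = 7.
Any cover uses at least 2 camera mounts; among all covering selections none totals below 7.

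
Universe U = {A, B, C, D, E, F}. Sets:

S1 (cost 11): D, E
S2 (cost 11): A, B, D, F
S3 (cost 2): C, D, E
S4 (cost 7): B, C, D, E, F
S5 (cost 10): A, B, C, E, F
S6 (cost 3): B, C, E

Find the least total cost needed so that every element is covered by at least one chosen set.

12

S3, S5 cover every element at cost 2 + 10 = 12.
Any cover uses at least 2 sets; among all covering selections none totals below 12.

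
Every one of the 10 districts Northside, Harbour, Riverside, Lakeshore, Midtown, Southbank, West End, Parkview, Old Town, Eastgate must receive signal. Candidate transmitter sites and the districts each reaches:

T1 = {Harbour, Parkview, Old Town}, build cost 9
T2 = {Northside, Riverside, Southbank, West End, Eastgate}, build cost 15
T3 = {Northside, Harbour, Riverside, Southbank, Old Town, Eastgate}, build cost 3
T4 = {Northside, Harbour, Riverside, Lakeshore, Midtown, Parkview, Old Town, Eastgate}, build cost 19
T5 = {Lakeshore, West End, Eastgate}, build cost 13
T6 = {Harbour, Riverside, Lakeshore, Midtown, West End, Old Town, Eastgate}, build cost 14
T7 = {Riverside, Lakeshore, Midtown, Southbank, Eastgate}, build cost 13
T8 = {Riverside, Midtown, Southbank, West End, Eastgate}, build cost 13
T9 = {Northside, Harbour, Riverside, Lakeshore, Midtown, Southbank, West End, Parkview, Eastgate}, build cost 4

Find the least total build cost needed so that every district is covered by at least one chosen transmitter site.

T3, T9 cover every district at build cost 3 + 4 = 7.
Any cover uses at least 2 transmitter sites; among all covering selections none totals below 7.

7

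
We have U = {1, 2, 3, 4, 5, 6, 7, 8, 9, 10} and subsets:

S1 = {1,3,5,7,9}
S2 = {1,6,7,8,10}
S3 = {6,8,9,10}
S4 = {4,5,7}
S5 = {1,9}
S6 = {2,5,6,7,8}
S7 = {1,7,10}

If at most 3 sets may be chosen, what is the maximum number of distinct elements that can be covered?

Choosing S1, S2, S4 covers {1, 3, 4, 5, 6, 7, 8, 9, 10} — 9 elements.
No choice of 3 sets does better; here 2 is left uncovered.

9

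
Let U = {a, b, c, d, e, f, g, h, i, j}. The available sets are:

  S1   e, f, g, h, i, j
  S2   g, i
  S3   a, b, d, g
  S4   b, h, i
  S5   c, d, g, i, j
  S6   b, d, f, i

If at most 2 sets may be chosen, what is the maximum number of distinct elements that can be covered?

9

Choosing S1, S3 covers {a, b, d, e, f, g, h, i, j} — 9 elements.
No choice of 2 sets does better; here c is left uncovered.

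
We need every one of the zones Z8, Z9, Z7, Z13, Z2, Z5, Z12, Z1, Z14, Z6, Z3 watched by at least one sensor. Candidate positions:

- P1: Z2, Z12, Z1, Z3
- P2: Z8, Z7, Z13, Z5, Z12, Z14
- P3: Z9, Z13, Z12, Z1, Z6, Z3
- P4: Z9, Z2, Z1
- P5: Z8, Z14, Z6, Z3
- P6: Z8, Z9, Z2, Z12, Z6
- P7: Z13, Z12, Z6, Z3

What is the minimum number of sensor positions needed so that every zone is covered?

3

P1, P2, P3 together cover {Z8, Z9, Z7, Z13, Z2, Z5, Z12, Z1, Z14, Z6, Z3} — every zone.
No 2 of the 7 sensor positions cover everything (all 21 pairs fall short), so 3 is minimum.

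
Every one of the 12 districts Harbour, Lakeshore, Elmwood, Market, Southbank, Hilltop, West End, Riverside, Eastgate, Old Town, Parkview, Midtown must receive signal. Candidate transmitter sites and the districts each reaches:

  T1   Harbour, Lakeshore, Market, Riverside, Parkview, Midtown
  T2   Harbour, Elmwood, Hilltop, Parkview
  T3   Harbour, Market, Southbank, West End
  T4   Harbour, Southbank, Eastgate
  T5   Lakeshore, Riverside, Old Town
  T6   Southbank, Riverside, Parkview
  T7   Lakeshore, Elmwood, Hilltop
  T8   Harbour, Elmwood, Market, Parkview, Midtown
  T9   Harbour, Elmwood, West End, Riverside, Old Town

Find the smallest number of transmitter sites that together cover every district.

4

T1, T2, T4, T9 together cover {Harbour, Lakeshore, Elmwood, Market, Southbank, Hilltop, West End, Riverside, Eastgate, Old Town, Parkview, Midtown} — every district.
No 3 of the 9 transmitter sites cover everything (all 84 triples fall short), so 4 is minimum.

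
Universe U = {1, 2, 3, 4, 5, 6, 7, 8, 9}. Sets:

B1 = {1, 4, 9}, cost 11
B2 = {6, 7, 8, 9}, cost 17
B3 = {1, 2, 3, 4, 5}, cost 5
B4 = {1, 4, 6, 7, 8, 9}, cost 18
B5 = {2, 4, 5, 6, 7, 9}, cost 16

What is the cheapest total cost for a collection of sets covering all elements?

22

B2, B3 cover every element at cost 17 + 5 = 22.
Any cover uses at least 2 sets; among all covering selections none totals below 22.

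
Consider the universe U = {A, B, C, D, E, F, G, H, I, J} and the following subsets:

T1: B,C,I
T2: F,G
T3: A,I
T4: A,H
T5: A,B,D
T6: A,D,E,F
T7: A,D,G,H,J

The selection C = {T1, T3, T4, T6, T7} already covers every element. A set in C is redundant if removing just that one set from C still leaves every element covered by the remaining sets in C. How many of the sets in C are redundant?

Drop T1: B, C uncovered — not redundant.
Drop T3: the rest still cover every element — redundant.
Drop T4: the rest still cover every element — redundant.
Drop T6: E, F uncovered — not redundant.
Drop T7: G, J uncovered — not redundant.
2 redundant: T3, T4.

2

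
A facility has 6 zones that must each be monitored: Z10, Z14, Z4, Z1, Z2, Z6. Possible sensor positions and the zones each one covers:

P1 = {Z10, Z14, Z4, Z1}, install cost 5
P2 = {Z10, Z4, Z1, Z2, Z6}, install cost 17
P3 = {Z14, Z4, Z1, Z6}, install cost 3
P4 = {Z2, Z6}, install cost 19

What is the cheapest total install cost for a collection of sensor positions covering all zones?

P2, P3 cover every zone at install cost 17 + 3 = 20.
Any cover uses at least 2 sensor positions; among all covering selections none totals below 20.
Greedy by coverage-per-install cost would pick P3, P1, P2 for 25 — worse than the optimum 20.

20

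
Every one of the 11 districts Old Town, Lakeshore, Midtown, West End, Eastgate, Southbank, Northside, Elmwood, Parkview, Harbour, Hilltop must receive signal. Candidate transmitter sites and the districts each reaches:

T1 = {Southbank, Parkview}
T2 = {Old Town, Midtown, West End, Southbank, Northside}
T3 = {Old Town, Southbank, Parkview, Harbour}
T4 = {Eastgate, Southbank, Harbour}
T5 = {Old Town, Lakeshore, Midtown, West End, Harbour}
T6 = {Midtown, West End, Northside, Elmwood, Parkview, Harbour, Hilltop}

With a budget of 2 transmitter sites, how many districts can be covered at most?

Choosing T2, T6 covers {Old Town, Midtown, West End, Southbank, Northside, Elmwood, Parkview, Harbour, Hilltop} — 9 districts.
No choice of 2 transmitter sites does better; here Lakeshore, Eastgate are left uncovered.

9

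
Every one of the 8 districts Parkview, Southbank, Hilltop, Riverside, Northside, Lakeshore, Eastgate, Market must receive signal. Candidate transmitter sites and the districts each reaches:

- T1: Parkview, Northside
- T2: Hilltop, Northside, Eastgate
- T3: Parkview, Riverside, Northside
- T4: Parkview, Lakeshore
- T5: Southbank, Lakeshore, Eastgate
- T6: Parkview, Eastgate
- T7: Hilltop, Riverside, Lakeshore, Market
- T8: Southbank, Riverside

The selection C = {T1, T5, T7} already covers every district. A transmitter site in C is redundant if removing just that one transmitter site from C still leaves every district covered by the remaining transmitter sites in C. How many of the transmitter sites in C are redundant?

0

Drop T1: Parkview, Northside uncovered — not redundant.
Drop T5: Southbank, Eastgate uncovered — not redundant.
Drop T7: Hilltop, Riverside, Market uncovered — not redundant.
None of the transmitter sites in C is redundant.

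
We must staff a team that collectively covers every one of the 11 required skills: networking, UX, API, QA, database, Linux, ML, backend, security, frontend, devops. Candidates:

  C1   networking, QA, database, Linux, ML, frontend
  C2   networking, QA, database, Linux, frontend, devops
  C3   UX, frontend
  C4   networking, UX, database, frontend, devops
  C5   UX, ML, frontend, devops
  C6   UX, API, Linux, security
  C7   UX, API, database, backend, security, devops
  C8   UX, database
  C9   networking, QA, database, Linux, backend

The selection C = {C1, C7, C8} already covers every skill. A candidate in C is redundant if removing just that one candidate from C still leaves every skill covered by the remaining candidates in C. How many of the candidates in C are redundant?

Drop C1: networking, QA, Linux, ML, … uncovered — not redundant.
Drop C7: API, backend, security, devops uncovered — not redundant.
Drop C8: the rest still cover every skill — redundant.
1 redundant: C8.

1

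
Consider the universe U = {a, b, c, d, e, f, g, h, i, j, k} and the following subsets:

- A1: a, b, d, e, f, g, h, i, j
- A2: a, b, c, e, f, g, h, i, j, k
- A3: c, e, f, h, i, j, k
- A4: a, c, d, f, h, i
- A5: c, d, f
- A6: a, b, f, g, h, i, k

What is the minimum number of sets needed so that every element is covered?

A1, A2 together cover {a, b, c, d, e, f, g, h, i, j, k} — every element.
No single set contains all 11 elements, so 2 is optimal.

2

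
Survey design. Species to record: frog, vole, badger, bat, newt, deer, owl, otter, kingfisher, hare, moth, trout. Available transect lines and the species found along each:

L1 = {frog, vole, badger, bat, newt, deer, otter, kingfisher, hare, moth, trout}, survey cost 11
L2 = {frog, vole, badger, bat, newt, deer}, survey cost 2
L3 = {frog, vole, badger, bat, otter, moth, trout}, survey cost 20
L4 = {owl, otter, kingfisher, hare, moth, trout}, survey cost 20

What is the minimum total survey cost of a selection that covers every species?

22

L2, L4 cover every species at survey cost 2 + 20 = 22.
Any cover uses at least 2 transects; among all covering selections none totals below 22.
Greedy by coverage-per-survey cost would pick L2, L1, L4 for 33 — worse than the optimum 22.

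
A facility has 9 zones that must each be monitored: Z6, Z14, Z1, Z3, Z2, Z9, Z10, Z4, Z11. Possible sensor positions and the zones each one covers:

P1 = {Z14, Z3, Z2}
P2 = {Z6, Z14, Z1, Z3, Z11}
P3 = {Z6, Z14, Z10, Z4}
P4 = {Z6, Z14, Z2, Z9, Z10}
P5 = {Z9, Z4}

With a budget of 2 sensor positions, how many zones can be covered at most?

Choosing P2, P4 covers {Z6, Z14, Z1, Z3, Z2, Z9, Z10, Z11} — 8 zones.
No choice of 2 sensor positions does better; here Z4 is left uncovered.

8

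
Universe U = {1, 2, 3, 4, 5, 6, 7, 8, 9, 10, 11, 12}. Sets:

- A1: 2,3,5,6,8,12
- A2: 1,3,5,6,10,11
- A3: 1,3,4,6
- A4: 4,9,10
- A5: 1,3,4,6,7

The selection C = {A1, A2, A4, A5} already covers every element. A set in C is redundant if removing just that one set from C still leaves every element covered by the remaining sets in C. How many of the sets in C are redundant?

0

Drop A1: 2, 8, 12 uncovered — not redundant.
Drop A2: 11 uncovered — not redundant.
Drop A4: 9 uncovered — not redundant.
Drop A5: 7 uncovered — not redundant.
None of the sets in C is redundant.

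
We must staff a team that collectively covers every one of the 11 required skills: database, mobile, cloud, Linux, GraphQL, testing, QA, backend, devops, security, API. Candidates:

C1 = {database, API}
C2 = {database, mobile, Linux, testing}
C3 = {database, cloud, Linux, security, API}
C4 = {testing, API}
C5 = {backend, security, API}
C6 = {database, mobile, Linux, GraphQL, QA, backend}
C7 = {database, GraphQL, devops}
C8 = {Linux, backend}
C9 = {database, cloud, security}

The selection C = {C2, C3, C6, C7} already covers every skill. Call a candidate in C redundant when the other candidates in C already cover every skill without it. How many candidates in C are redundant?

Drop C2: testing uncovered — not redundant.
Drop C3: cloud, security, API uncovered — not redundant.
Drop C6: QA, backend uncovered — not redundant.
Drop C7: devops uncovered — not redundant.
None of the candidates in C is redundant.

0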